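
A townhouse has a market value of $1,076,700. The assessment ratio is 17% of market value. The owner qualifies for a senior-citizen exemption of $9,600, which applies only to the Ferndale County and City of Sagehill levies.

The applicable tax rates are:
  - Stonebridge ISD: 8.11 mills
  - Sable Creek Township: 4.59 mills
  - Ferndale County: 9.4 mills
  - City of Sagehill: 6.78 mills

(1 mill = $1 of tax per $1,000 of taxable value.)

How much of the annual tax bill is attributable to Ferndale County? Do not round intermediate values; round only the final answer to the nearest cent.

Assessed value = $1,076,700 × 0.17 = $183,039
Ferndale County taxable value = $183,039 − $9,600 = $173,439
Ferndale County levy = $173,439 × 0.0094 = $1,630.3266

$1,630.33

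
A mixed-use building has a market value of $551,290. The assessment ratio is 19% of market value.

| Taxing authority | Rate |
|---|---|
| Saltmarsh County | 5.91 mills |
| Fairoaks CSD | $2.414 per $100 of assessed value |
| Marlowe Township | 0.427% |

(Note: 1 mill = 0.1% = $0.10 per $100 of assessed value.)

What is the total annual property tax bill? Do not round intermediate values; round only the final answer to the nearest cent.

Assessed value = $551,290 × 0.19 = $104,745.1
Saltmarsh County: $104,745.1 × 0.00591 = $619.043541
Fairoaks CSD: $104,745.1 × 0.02414 = $2,528.546714
Marlowe Township: $104,745.1 × 0.00427 = $447.261577
Total = $3,594.851832

$3,594.85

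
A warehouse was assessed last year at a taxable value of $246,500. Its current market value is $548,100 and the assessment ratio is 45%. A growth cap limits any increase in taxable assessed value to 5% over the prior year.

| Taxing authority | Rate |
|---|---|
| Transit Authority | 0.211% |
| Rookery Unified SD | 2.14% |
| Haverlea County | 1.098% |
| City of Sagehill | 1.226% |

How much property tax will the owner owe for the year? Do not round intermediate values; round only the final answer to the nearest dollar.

Uncapped assessed value = $548,100 × 0.45 = $246,645
Cap limit = $246,500 × 1.05 = $258,825
Taxable assessed value = min($246,645, $258,825) = $246,645 (cap does not bind)
Transit Authority: $246,645 × 0.00211 = $520.42095
Rookery Unified SD: $246,645 × 0.0214 = $5,278.203
Haverlea County: $246,645 × 0.01098 = $2,708.1621
City of Sagehill: $246,645 × 0.01226 = $3,023.8677
Total = $11,530.65375

$11,531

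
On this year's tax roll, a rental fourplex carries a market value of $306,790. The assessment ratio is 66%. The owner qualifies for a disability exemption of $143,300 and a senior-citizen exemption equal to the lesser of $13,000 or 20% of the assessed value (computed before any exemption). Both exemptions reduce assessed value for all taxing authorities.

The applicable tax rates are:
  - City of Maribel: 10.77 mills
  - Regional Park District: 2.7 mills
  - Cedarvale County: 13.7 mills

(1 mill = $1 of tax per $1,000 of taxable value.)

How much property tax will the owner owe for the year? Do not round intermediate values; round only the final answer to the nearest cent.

Assessed value = $306,790 × 0.66 = $202,481.4
Senior-citizen exemption = min($13,000, 20% × $202,481.4) = min($13,000, $40,496.28) = $13,000 (dollar cap binds)
Taxable value = $202,481.4 − $143,300 − $13,000 = $46,181.4
City of Maribel: $46,181.4 × 0.01077 = $497.373678
Regional Park District: $46,181.4 × 0.0027 = $124.68978
Cedarvale County: $46,181.4 × 0.0137 = $632.68518
Total = $1,254.748638

$1,254.75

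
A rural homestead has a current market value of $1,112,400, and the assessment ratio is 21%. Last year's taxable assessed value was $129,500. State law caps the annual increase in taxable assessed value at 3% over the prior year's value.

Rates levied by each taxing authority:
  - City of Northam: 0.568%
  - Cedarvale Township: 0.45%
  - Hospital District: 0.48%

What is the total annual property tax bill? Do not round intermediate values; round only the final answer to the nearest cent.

$1,998.11

Uncapped assessed value = $1,112,400 × 0.21 = $233,604
Cap limit = $129,500 × 1.03 = $133,385
Taxable assessed value = min($233,604, $133,385) = $133,385 (cap binds)
City of Northam: $133,385 × 0.00568 = $757.6268
Cedarvale Township: $133,385 × 0.0045 = $600.2325
Hospital District: $133,385 × 0.0048 = $640.248
Total = $1,998.1073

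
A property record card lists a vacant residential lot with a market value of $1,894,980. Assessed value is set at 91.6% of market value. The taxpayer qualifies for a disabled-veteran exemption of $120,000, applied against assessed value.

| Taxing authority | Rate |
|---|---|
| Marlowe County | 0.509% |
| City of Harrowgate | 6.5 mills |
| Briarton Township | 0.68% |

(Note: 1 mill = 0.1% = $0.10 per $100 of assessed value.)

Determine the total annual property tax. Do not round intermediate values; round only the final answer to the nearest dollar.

$29,715

Assessed value = $1,894,980 × 0.916 = $1,735,801.68
Taxable value = $1,735,801.68 − $120,000 = $1,615,801.68
Marlowe County: $1,615,801.68 × 0.00509 = $8,224.4305512
City of Harrowgate: $1,615,801.68 × 0.0065 = $10,502.71092
Briarton Township: $1,615,801.68 × 0.0068 = $10,987.451424
Total = $29,714.5928952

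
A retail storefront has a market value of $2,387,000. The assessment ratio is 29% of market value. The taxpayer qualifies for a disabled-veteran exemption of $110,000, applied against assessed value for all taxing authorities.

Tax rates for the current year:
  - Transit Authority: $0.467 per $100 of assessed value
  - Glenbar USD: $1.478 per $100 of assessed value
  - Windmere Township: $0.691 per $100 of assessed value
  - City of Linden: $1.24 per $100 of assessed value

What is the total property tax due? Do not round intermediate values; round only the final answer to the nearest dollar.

$22,567

Assessed value = $2,387,000 × 0.29 = $692,230
Taxable value = $692,230 − $110,000 = $582,230
Transit Authority: $582,230 × 0.00467 = $2,719.0141
Glenbar USD: $582,230 × 0.01478 = $8,605.3594
Windmere Township: $582,230 × 0.00691 = $4,023.2093
City of Linden: $582,230 × 0.0124 = $7,219.652
Total = $2,719.0141 + $8,605.3594 + $4,023.2093 + $7,219.652 = $22,567.2348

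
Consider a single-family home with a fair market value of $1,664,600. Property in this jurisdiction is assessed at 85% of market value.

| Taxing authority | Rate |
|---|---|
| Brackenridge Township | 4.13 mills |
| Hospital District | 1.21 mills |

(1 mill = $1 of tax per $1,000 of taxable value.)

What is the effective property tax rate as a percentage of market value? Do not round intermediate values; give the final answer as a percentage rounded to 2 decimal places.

Assessed value = $1,664,600 × 0.85 = $1,414,910
Brackenridge Township: $1,414,910 × 0.00413 = $5,843.5783
Hospital District: $1,414,910 × 0.00121 = $1,712.0411
Total tax = $7,555.6194
Effective rate = $7,555.6194 ÷ $1,664,600 = 0.45% of market value

0.45%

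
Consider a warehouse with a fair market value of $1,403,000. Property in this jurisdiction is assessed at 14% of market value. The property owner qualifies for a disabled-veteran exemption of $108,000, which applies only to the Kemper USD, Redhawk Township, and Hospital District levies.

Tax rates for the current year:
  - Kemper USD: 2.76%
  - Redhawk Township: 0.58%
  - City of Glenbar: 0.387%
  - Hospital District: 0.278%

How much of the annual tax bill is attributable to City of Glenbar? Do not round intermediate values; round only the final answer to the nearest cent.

Assessed value = $1,403,000 × 0.14 = $196,420
City of Glenbar taxable value = $196,420 (exemption does not apply)
City of Glenbar levy = $196,420 × 0.00387 = $760.1454

$760.15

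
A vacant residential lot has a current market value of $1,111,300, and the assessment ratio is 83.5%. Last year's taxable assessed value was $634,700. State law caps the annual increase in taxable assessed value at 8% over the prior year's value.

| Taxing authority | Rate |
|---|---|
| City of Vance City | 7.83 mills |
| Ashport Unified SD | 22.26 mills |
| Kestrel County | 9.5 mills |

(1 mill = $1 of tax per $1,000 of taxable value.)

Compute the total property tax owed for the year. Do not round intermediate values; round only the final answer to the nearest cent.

$27,137.99

Uncapped assessed value = $1,111,300 × 0.835 = $927,935.5
Cap limit = $634,700 × 1.08 = $685,476
Taxable assessed value = min($927,935.5, $685,476) = $685,476 (cap binds)
City of Vance City: $685,476 × 0.00783 = $5,367.27708
Ashport Unified SD: $685,476 × 0.02226 = $15,258.69576
Kestrel County: $685,476 × 0.0095 = $6,512.022
Total = $27,137.99484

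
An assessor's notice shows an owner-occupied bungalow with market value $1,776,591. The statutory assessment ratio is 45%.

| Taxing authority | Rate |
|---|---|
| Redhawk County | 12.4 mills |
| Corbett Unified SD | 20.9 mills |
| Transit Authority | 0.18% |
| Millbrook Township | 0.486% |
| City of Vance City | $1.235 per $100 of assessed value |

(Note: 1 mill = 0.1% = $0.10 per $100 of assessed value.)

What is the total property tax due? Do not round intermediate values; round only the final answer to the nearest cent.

$41,820.06

Assessed value = $1,776,591 × 0.45 = $799,465.95
Redhawk County: $799,465.95 × 0.0124 = $9,913.37778
Corbett Unified SD: $799,465.95 × 0.0209 = $16,708.838355
Transit Authority: $799,465.95 × 0.0018 = $1,439.03871
Millbrook Township: $799,465.95 × 0.00486 = $3,885.404517
City of Vance City: $799,465.95 × 0.01235 = $9,873.4044825
Total = $41,820.0638445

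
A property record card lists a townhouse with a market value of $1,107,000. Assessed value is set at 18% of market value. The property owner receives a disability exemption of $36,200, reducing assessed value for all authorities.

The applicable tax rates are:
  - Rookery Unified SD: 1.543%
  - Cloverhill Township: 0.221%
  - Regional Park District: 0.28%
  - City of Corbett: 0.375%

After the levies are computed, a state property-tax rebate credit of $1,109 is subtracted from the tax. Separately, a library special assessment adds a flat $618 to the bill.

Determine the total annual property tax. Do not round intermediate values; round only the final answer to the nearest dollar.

Assessed value = $1,107,000 × 0.18 = $199,260
Taxable value = $199,260 − $36,200 = $163,060
Rookery Unified SD: $163,060 × 0.01543 = $2,516.0158
Cloverhill Township: $163,060 × 0.00221 = $360.3626
Regional Park District: $163,060 × 0.0028 = $456.568
City of Corbett: $163,060 × 0.00375 = $611.475
Levies subtotal = $3,944.4214
After credit = $3,944.4214 − $1,109 = $2,835.4214
Total = $2,835.4214 + $618 = $3,453.4214

$3,453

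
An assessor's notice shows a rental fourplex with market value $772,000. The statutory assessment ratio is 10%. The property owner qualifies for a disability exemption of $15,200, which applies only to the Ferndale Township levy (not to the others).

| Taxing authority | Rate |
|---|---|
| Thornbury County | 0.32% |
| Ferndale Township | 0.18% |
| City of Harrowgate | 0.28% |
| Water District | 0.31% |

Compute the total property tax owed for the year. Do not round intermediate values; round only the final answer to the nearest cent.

$814.12

Assessed value = $772,000 × 0.1 = $77,200
Thornbury County: $77,200 × 0.0032 = $247.04
Ferndale Township: ($77,200 − $15,200) × 0.0018 = $62,000 × 0.0018 = $111.6
City of Harrowgate: $77,200 × 0.0028 = $216.16
Water District: $77,200 × 0.0031 = $239.32
Total = $814.12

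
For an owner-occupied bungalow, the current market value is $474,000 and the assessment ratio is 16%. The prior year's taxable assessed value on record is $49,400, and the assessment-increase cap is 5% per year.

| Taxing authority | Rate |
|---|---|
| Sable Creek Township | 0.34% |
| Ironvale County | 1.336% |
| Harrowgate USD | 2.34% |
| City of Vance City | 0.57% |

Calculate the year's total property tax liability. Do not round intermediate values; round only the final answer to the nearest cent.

Uncapped assessed value = $474,000 × 0.16 = $75,840
Cap limit = $49,400 × 1.05 = $51,870
Taxable assessed value = min($75,840, $51,870) = $51,870 (cap binds)
Sable Creek Township: $51,870 × 0.0034 = $176.358
Ironvale County: $51,870 × 0.01336 = $692.9832
Harrowgate USD: $51,870 × 0.0234 = $1,213.758
City of Vance City: $51,870 × 0.0057 = $295.659
Total = $2,378.7582

$2,378.76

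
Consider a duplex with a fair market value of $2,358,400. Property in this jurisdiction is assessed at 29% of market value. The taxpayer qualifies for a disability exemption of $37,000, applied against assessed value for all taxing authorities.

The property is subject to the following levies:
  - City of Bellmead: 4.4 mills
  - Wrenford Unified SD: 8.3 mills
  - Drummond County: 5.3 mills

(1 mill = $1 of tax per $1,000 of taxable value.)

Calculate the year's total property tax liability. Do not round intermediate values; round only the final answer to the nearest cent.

$11,644.85

Assessed value = $2,358,400 × 0.29 = $683,936
Taxable value = $683,936 − $37,000 = $646,936
City of Bellmead: $646,936 × 0.0044 = $2,846.5184
Wrenford Unified SD: $646,936 × 0.0083 = $5,369.5688
Drummond County: $646,936 × 0.0053 = $3,428.7608
Total = $2,846.5184 + $5,369.5688 + $3,428.7608 = $11,644.848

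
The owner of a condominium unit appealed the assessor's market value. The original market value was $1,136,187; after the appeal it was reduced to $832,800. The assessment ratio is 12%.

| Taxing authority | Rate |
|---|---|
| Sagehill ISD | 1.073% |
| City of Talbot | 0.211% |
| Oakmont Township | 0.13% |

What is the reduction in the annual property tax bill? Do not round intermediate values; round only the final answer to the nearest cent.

$514.79

Old assessed value = $1,136,187 × 0.12 = $136,342.44
New assessed value = $832,800 × 0.12 = $99,936
Combined rate = 0.01073 + 0.00211 + 0.0013 = 0.01414
Old tax = $136,342.44 × 0.01414 = $1,927.8821016
New tax = $99,936 × 0.01414 = $1,413.09504
Reduction = $1,927.8821016 − $1,413.09504 = $514.7870616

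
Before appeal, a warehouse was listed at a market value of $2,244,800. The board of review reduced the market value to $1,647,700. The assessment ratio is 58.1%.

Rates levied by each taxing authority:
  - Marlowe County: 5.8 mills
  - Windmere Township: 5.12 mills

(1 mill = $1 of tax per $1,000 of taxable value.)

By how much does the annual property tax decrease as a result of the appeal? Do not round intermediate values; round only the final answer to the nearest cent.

$3,788.31

Old assessed value = $2,244,800 × 0.581 = $1,304,228.8
New assessed value = $1,647,700 × 0.581 = $957,313.7
Combined rate = 0.0058 + 0.00512 = 0.01092
Old tax = $1,304,228.8 × 0.01092 = $14,242.178496
New tax = $957,313.7 × 0.01092 = $10,453.865604
Reduction = $14,242.178496 − $10,453.865604 = $3,788.312892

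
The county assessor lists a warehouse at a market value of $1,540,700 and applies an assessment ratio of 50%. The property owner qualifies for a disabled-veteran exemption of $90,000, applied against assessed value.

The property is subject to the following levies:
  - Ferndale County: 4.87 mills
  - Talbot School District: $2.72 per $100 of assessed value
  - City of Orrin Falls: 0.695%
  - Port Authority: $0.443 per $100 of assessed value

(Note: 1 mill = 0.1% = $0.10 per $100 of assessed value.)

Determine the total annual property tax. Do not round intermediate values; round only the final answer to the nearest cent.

$29,561.21

Assessed value = $1,540,700 × 0.5 = $770,350
Taxable value = $770,350 − $90,000 = $680,350
Ferndale County: $680,350 × 0.00487 = $3,313.3045
Talbot School District: $680,350 × 0.0272 = $18,505.52
City of Orrin Falls: $680,350 × 0.00695 = $4,728.4325
Port Authority: $680,350 × 0.00443 = $3,013.9505
Total = $29,561.2075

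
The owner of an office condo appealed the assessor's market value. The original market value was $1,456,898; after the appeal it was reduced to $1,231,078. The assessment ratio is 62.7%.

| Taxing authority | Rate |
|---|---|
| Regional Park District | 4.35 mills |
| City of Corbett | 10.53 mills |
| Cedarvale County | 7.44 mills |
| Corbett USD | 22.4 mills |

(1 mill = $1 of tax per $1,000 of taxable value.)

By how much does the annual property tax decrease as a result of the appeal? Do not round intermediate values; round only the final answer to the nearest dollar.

$6,332

Old assessed value = $1,456,898 × 0.627 = $913,475.046
New assessed value = $1,231,078 × 0.627 = $771,885.906
Combined rate = 0.00435 + 0.01053 + 0.00744 + 0.0224 = 0.04472
Old tax = $913,475.046 × 0.04472 = $40,850.60405712
New tax = $771,885.906 × 0.04472 = $34,518.73771632
Reduction = $40,850.60405712 − $34,518.73771632 = $6,331.8663408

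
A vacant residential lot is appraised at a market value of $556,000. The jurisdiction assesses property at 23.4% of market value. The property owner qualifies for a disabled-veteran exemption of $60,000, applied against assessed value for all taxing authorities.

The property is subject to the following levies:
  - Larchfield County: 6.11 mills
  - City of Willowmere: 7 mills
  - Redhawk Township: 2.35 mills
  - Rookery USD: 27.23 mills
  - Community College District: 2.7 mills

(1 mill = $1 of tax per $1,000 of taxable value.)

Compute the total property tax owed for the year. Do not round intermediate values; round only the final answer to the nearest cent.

$3,182.02

Assessed value = $556,000 × 0.234 = $130,104
Taxable value = $130,104 − $60,000 = $70,104
Larchfield County: $70,104 × 0.00611 = $428.33544
City of Willowmere: $70,104 × 0.007 = $490.728
Redhawk Township: $70,104 × 0.00235 = $164.7444
Rookery USD: $70,104 × 0.02723 = $1,908.93192
Community College District: $70,104 × 0.0027 = $189.2808
Total = $428.33544 + $490.728 + $164.7444 + $1,908.93192 + $189.2808 = $3,182.02056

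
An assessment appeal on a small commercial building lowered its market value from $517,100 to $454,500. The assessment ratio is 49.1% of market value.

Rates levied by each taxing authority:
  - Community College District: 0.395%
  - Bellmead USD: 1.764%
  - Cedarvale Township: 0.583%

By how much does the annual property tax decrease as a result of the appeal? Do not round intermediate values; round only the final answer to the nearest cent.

$842.80

Old assessed value = $517,100 × 0.491 = $253,896.1
New assessed value = $454,500 × 0.491 = $223,159.5
Combined rate = 0.00395 + 0.01764 + 0.00583 = 0.02742
Old tax = $253,896.1 × 0.02742 = $6,961.831062
New tax = $223,159.5 × 0.02742 = $6,119.03349
Reduction = $6,961.831062 − $6,119.03349 = $842.797572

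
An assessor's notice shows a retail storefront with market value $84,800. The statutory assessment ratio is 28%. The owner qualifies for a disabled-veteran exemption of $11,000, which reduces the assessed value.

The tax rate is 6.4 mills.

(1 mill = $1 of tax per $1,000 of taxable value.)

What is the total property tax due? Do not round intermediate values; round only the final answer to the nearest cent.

$81.56

Assessed value = $84,800 × 0.28 = $23,744
Taxable value = $23,744 − $11,000 = $12,744
Tax = $12,744 × 0.0064 = $81.5616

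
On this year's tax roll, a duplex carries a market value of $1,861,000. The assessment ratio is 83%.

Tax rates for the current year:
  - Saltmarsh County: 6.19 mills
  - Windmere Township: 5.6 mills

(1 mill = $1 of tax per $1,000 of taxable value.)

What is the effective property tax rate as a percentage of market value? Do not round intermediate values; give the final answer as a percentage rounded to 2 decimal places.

Assessed value = $1,861,000 × 0.83 = $1,544,630
Saltmarsh County: $1,544,630 × 0.00619 = $9,561.2597
Windmere Township: $1,544,630 × 0.0056 = $8,649.928
Total tax = $18,211.1877
Effective rate = $18,211.1877 ÷ $1,861,000 = 0.98% of market value

0.98%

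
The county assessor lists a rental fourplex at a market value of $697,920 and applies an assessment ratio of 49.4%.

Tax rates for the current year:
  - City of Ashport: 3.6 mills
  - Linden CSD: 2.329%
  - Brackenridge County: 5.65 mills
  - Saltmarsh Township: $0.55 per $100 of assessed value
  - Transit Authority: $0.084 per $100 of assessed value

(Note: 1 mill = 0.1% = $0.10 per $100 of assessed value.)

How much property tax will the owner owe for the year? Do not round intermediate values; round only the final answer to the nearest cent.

Assessed value = $697,920 × 0.494 = $344,772.48
City of Ashport: $344,772.48 × 0.0036 = $1,241.180928
Linden CSD: $344,772.48 × 0.02329 = $8,029.7510592
Brackenridge County: $344,772.48 × 0.00565 = $1,947.964512
Saltmarsh Township: $344,772.48 × 0.0055 = $1,896.24864
Transit Authority: $344,772.48 × 0.00084 = $289.6088832
Total = $13,404.7540224

$13,404.75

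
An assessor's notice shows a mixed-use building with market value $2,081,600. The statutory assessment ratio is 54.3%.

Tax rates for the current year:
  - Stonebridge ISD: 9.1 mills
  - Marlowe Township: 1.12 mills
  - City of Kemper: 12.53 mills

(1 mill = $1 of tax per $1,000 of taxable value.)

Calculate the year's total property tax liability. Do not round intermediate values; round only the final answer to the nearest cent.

$25,714.53

Assessed value = $2,081,600 × 0.543 = $1,130,308.8
Stonebridge ISD: $1,130,308.8 × 0.0091 = $10,285.81008
Marlowe Township: $1,130,308.8 × 0.00112 = $1,265.945856
City of Kemper: $1,130,308.8 × 0.01253 = $14,162.769264
Total = $10,285.81008 + $1,265.945856 + $14,162.769264 = $25,714.5252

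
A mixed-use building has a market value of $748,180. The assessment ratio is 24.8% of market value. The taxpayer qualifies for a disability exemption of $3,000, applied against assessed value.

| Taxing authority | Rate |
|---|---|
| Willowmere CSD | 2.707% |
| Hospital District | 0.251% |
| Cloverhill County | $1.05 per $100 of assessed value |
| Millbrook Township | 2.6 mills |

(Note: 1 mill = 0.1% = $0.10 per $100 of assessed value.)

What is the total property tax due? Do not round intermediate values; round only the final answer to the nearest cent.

$7,791.18

Assessed value = $748,180 × 0.248 = $185,548.64
Taxable value = $185,548.64 − $3,000 = $182,548.64
Willowmere CSD: $182,548.64 × 0.02707 = $4,941.5916848
Hospital District: $182,548.64 × 0.00251 = $458.1970864
Cloverhill County: $182,548.64 × 0.0105 = $1,916.76072
Millbrook Township: $182,548.64 × 0.0026 = $474.626464
Total = $7,791.1759552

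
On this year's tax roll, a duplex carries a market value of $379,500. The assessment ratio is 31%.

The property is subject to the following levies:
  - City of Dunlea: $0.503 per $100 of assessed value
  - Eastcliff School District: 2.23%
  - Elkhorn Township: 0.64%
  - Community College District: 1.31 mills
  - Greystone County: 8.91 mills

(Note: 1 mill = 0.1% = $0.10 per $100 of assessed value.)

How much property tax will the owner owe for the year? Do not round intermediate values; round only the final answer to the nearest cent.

$5,170.50

Assessed value = $379,500 × 0.31 = $117,645
City of Dunlea: $117,645 × 0.00503 = $591.75435
Eastcliff School District: $117,645 × 0.0223 = $2,623.4835
Elkhorn Township: $117,645 × 0.0064 = $752.928
Community College District: $117,645 × 0.00131 = $154.11495
Greystone County: $117,645 × 0.00891 = $1,048.21695
Total = $5,170.49775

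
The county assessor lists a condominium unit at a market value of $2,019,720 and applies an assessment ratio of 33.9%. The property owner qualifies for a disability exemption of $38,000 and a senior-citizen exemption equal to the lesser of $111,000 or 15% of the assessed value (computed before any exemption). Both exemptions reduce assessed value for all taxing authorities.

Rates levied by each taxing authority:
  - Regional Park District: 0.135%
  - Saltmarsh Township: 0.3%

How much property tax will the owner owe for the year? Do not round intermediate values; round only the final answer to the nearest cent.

$2,366.32

Assessed value = $2,019,720 × 0.339 = $684,685.08
Senior-citizen exemption = min($111,000, 15% × $684,685.08) = min($111,000, $102,702.762) = $102,702.762 (percentage binds)
Taxable value = $684,685.08 − $38,000 − $102,702.762 = $543,982.318
Regional Park District: $543,982.318 × 0.00135 = $734.3761293
Saltmarsh Township: $543,982.318 × 0.003 = $1,631.946954
Total = $2,366.3230833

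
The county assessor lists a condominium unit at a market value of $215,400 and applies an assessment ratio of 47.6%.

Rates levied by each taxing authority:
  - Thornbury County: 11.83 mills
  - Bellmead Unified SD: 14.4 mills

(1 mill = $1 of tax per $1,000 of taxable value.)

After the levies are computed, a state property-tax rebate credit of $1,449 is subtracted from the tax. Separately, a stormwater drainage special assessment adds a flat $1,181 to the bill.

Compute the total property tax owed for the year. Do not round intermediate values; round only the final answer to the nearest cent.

$2,421.37

Assessed value = $215,400 × 0.476 = $102,530.4
Thornbury County: $102,530.4 × 0.01183 = $1,212.934632
Bellmead Unified SD: $102,530.4 × 0.0144 = $1,476.43776
Levies subtotal = $2,689.372392
After credit = $2,689.372392 − $1,449 = $1,240.372392
Total = $1,240.372392 + $1,181 = $2,421.372392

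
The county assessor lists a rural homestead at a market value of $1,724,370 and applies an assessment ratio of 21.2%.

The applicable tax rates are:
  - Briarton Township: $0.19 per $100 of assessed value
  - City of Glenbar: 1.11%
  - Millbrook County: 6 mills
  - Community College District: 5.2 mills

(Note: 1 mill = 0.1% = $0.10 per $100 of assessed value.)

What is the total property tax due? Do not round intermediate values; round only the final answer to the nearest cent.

$8,846.71

Assessed value = $1,724,370 × 0.212 = $365,566.44
Briarton Township: $365,566.44 × 0.0019 = $694.576236
City of Glenbar: $365,566.44 × 0.0111 = $4,057.787484
Millbrook County: $365,566.44 × 0.006 = $2,193.39864
Community College District: $365,566.44 × 0.0052 = $1,900.945488
Total = $8,846.707848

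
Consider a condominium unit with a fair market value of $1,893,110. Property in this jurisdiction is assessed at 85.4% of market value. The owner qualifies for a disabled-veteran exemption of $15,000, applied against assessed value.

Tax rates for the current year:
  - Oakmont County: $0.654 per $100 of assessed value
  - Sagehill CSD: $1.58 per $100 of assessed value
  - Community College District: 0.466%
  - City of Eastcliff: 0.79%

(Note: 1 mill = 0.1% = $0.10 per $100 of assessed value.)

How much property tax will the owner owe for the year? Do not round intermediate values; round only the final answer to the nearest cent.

$55,899.89

Assessed value = $1,893,110 × 0.854 = $1,616,715.94
Taxable value = $1,616,715.94 − $15,000 = $1,601,715.94
Oakmont County: $1,601,715.94 × 0.00654 = $10,475.2222476
Sagehill CSD: $1,601,715.94 × 0.0158 = $25,307.111852
Community College District: $1,601,715.94 × 0.00466 = $7,463.9962804
City of Eastcliff: $1,601,715.94 × 0.0079 = $12,653.555926
Total = $55,899.886306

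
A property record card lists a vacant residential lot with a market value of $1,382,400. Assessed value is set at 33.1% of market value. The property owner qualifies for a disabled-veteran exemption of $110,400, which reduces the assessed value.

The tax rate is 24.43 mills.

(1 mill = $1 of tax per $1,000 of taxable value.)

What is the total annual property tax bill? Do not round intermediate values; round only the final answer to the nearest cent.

$8,481.47

Assessed value = $1,382,400 × 0.331 = $457,574.4
Taxable value = $457,574.4 − $110,400 = $347,174.4
Tax = $347,174.4 × 0.02443 = $8,481.470592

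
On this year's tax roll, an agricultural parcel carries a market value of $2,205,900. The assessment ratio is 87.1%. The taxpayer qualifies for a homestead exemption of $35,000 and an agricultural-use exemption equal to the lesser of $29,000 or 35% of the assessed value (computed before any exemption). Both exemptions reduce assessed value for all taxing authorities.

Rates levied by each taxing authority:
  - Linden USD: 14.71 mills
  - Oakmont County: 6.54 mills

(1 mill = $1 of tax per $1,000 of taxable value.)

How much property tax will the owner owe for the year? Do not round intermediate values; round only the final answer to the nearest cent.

$39,468.45

Assessed value = $2,205,900 × 0.871 = $1,921,338.9
Agricultural-use exemption = min($29,000, 35% × $1,921,338.9) = min($29,000, $672,468.615) = $29,000 (dollar cap binds)
Taxable value = $1,921,338.9 − $35,000 − $29,000 = $1,857,338.9
Linden USD: $1,857,338.9 × 0.01471 = $27,321.455219
Oakmont County: $1,857,338.9 × 0.00654 = $12,146.996406
Total = $39,468.451625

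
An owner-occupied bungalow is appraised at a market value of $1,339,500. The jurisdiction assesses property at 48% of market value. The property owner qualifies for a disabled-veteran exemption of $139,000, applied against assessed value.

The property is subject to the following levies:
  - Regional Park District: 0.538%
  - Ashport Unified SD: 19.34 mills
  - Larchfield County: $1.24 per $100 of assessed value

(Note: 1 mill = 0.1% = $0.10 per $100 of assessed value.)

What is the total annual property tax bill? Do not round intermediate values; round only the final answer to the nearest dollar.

Assessed value = $1,339,500 × 0.48 = $642,960
Taxable value = $642,960 − $139,000 = $503,960
Regional Park District: $503,960 × 0.00538 = $2,711.3048
Ashport Unified SD: $503,960 × 0.01934 = $9,746.5864
Larchfield County: $503,960 × 0.0124 = $6,249.104
Total = $18,706.9952

$18,707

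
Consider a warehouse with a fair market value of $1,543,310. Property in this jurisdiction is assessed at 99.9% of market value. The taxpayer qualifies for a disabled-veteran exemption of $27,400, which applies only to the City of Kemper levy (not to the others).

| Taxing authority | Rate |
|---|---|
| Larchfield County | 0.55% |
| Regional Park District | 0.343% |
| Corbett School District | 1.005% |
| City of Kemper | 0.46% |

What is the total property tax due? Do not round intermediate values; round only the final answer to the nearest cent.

$36,228.82

Assessed value = $1,543,310 × 0.999 = $1,541,766.69
Larchfield County: $1,541,766.69 × 0.0055 = $8,479.716795
Regional Park District: $1,541,766.69 × 0.00343 = $5,288.2597467
Corbett School District: $1,541,766.69 × 0.01005 = $15,494.7552345
City of Kemper: ($1,541,766.69 − $27,400) × 0.0046 = $1,514,366.69 × 0.0046 = $6,966.086774
Total = $36,228.8185502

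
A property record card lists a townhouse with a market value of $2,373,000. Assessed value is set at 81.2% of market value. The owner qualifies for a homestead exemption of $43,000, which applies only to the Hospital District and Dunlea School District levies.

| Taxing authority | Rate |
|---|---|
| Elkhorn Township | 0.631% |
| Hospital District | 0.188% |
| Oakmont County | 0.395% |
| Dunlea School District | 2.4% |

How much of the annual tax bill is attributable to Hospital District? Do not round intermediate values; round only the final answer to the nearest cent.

$3,541.69

Assessed value = $2,373,000 × 0.812 = $1,926,876
Hospital District taxable value = $1,926,876 − $43,000 = $1,883,876
Hospital District levy = $1,883,876 × 0.00188 = $3,541.68688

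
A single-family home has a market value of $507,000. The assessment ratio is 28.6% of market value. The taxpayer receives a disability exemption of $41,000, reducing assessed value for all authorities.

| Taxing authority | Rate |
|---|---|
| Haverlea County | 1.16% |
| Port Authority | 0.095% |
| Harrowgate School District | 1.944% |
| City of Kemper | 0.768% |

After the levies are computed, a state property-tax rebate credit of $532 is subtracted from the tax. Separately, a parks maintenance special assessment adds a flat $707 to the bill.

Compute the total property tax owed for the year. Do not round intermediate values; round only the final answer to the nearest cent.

$4,300.76

Assessed value = $507,000 × 0.286 = $145,002
Taxable value = $145,002 − $41,000 = $104,002
Haverlea County: $104,002 × 0.0116 = $1,206.4232
Port Authority: $104,002 × 0.00095 = $98.8019
Harrowgate School District: $104,002 × 0.01944 = $2,021.79888
City of Kemper: $104,002 × 0.00768 = $798.73536
Levies subtotal = $4,125.75934
After credit = $4,125.75934 − $532 = $3,593.75934
Total = $3,593.75934 + $707 = $4,300.75934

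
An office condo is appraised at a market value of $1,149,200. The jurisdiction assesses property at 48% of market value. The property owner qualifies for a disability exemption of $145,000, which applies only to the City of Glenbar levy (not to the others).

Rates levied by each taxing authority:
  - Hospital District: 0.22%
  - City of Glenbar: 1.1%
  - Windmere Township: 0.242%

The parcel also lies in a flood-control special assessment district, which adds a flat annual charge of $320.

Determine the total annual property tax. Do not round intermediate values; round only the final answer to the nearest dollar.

Assessed value = $1,149,200 × 0.48 = $551,616
Hospital District: $551,616 × 0.0022 = $1,213.5552
City of Glenbar: ($551,616 − $145,000) × 0.011 = $406,616 × 0.011 = $4,472.776
Windmere Township: $551,616 × 0.00242 = $1,334.91072
Levies subtotal = $7,021.24192
Total = $7,021.24192 + $320 = $7,341.24192

$7,341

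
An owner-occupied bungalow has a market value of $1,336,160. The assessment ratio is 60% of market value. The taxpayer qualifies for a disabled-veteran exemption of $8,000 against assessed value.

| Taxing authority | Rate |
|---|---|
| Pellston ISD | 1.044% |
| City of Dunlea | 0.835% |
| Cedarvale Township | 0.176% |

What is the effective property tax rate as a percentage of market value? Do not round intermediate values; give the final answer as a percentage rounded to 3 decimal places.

1.221%

Assessed value = $1,336,160 × 0.6 = $801,696
Taxable value = $801,696 − $8,000 = $793,696
Pellston ISD: $793,696 × 0.01044 = $8,286.18624
City of Dunlea: $793,696 × 0.00835 = $6,627.3616
Cedarvale Township: $793,696 × 0.00176 = $1,396.90496
Total tax = $16,310.4528
Effective rate = $16,310.4528 ÷ $1,336,160 = 1.221% of market value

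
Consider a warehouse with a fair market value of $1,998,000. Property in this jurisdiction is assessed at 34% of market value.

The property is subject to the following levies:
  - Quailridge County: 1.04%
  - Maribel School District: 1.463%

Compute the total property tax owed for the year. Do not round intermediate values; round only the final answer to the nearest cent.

$17,003.38

Assessed value = $1,998,000 × 0.34 = $679,320
Quailridge County: $679,320 × 0.0104 = $7,064.928
Maribel School District: $679,320 × 0.01463 = $9,938.4516
Total = $7,064.928 + $9,938.4516 = $17,003.3796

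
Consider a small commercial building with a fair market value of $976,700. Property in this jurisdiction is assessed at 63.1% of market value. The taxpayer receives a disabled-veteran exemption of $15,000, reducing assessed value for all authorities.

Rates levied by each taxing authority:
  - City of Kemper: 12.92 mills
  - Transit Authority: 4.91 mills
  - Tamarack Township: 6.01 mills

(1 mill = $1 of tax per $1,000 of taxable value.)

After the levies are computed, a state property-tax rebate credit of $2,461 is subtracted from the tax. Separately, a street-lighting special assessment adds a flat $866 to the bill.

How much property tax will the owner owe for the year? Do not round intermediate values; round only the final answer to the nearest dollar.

Assessed value = $976,700 × 0.631 = $616,297.7
Taxable value = $616,297.7 − $15,000 = $601,297.7
City of Kemper: $601,297.7 × 0.01292 = $7,768.766284
Transit Authority: $601,297.7 × 0.00491 = $2,952.371707
Tamarack Township: $601,297.7 × 0.00601 = $3,613.799177
Levies subtotal = $14,334.937168
After credit = $14,334.937168 − $2,461 = $11,873.937168
Total = $11,873.937168 + $866 = $12,739.937168

$12,740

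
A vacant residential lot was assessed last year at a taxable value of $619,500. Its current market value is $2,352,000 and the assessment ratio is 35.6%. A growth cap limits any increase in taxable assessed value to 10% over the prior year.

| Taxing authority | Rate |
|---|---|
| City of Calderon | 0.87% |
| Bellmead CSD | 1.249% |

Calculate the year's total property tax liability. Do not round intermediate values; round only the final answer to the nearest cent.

$14,439.93

Uncapped assessed value = $2,352,000 × 0.356 = $837,312
Cap limit = $619,500 × 1.1 = $681,450
Taxable assessed value = min($837,312, $681,450) = $681,450 (cap binds)
City of Calderon: $681,450 × 0.0087 = $5,928.615
Bellmead CSD: $681,450 × 0.01249 = $8,511.3105
Total = $14,439.9255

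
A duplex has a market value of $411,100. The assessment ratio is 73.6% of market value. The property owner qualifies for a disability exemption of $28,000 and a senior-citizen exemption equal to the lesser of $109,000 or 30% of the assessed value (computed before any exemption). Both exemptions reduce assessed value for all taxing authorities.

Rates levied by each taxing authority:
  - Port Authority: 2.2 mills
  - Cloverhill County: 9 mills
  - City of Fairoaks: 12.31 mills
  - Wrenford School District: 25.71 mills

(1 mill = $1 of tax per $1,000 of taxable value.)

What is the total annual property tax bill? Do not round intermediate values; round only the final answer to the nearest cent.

Assessed value = $411,100 × 0.736 = $302,569.6
Senior-citizen exemption = min($109,000, 30% × $302,569.6) = min($109,000, $90,770.88) = $90,770.88 (percentage binds)
Taxable value = $302,569.6 − $28,000 − $90,770.88 = $183,798.72
Port Authority: $183,798.72 × 0.0022 = $404.357184
Cloverhill County: $183,798.72 × 0.009 = $1,654.18848
City of Fairoaks: $183,798.72 × 0.01231 = $2,262.5622432
Wrenford School District: $183,798.72 × 0.02571 = $4,725.4650912
Total = $9,046.5729984

$9,046.57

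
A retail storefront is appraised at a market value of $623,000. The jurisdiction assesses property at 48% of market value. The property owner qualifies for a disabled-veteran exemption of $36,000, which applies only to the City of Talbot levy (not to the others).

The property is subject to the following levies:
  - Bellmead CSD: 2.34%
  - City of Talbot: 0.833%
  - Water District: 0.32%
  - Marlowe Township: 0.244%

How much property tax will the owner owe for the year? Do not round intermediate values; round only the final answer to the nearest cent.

Assessed value = $623,000 × 0.48 = $299,040
Bellmead CSD: $299,040 × 0.0234 = $6,997.536
City of Talbot: ($299,040 − $36,000) × 0.00833 = $263,040 × 0.00833 = $2,191.1232
Water District: $299,040 × 0.0032 = $956.928
Marlowe Township: $299,040 × 0.00244 = $729.6576
Total = $10,875.2448

$10,875.24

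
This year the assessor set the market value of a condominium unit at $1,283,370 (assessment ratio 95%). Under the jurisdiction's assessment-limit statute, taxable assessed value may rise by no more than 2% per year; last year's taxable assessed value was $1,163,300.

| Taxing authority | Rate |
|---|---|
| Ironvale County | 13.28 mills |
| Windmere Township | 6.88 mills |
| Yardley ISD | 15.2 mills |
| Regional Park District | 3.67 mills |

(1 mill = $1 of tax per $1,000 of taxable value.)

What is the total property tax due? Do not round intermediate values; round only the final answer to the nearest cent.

Uncapped assessed value = $1,283,370 × 0.95 = $1,219,201.5
Cap limit = $1,163,300 × 1.02 = $1,186,566
Taxable assessed value = min($1,219,201.5, $1,186,566) = $1,186,566 (cap binds)
Ironvale County: $1,186,566 × 0.01328 = $15,757.59648
Windmere Township: $1,186,566 × 0.00688 = $8,163.57408
Yardley ISD: $1,186,566 × 0.0152 = $18,035.8032
Regional Park District: $1,186,566 × 0.00367 = $4,354.69722
Total = $46,311.67098

$46,311.67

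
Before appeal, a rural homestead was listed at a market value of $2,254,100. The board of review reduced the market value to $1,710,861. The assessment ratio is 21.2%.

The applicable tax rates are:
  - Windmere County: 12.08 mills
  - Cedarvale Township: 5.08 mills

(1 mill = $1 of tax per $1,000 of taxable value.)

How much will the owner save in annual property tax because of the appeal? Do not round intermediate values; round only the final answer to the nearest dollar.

Old assessed value = $2,254,100 × 0.212 = $477,869.2
New assessed value = $1,710,861 × 0.212 = $362,702.532
Combined rate = 0.01208 + 0.00508 = 0.01716
Old tax = $477,869.2 × 0.01716 = $8,200.235472
New tax = $362,702.532 × 0.01716 = $6,223.97544912
Reduction = $8,200.235472 − $6,223.97544912 = $1,976.26002288

$1,976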